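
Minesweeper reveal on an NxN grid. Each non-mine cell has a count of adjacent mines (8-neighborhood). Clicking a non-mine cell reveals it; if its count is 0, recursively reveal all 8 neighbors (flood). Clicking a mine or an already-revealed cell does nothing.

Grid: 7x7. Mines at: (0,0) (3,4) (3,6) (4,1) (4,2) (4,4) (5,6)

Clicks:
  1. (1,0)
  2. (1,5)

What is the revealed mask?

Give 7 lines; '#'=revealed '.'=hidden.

Answer: .######
#######
#######
####...
.......
.......
.......

Derivation:
Click 1 (1,0) count=1: revealed 1 new [(1,0)] -> total=1
Click 2 (1,5) count=0: revealed 23 new [(0,1) (0,2) (0,3) (0,4) (0,5) (0,6) (1,1) (1,2) (1,3) (1,4) (1,5) (1,6) (2,0) (2,1) (2,2) (2,3) (2,4) (2,5) (2,6) (3,0) (3,1) (3,2) (3,3)] -> total=24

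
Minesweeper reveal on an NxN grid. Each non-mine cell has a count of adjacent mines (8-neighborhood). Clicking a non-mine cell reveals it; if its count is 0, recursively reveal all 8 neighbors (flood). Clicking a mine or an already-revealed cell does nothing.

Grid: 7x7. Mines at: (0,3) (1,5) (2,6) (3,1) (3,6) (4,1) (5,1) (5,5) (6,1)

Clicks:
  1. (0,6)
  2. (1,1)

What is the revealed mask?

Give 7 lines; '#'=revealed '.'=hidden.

Click 1 (0,6) count=1: revealed 1 new [(0,6)] -> total=1
Click 2 (1,1) count=0: revealed 9 new [(0,0) (0,1) (0,2) (1,0) (1,1) (1,2) (2,0) (2,1) (2,2)] -> total=10

Answer: ###...#
###....
###....
.......
.......
.......
.......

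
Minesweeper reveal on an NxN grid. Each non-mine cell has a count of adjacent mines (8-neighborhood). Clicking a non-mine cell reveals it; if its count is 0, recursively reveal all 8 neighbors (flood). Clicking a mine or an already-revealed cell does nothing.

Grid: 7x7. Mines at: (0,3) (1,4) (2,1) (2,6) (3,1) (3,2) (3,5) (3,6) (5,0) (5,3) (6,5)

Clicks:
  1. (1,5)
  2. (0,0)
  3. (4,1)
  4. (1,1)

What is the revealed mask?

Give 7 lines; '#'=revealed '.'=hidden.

Click 1 (1,5) count=2: revealed 1 new [(1,5)] -> total=1
Click 2 (0,0) count=0: revealed 6 new [(0,0) (0,1) (0,2) (1,0) (1,1) (1,2)] -> total=7
Click 3 (4,1) count=3: revealed 1 new [(4,1)] -> total=8
Click 4 (1,1) count=1: revealed 0 new [(none)] -> total=8

Answer: ###....
###..#.
.......
.......
.#.....
.......
.......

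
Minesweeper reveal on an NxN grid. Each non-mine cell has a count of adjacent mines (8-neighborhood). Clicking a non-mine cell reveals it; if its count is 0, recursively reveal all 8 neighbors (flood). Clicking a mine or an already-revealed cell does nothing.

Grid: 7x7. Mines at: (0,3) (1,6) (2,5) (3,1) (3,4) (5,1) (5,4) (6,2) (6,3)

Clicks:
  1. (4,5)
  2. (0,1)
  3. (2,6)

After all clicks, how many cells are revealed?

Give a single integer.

Answer: 11

Derivation:
Click 1 (4,5) count=2: revealed 1 new [(4,5)] -> total=1
Click 2 (0,1) count=0: revealed 9 new [(0,0) (0,1) (0,2) (1,0) (1,1) (1,2) (2,0) (2,1) (2,2)] -> total=10
Click 3 (2,6) count=2: revealed 1 new [(2,6)] -> total=11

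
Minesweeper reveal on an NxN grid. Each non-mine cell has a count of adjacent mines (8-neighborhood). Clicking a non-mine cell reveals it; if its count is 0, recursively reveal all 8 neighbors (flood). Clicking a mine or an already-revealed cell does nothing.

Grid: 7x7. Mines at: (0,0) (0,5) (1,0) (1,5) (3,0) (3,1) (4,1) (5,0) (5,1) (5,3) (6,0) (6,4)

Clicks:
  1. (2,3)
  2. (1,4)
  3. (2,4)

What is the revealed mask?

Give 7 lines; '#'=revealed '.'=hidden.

Answer: .####..
.####..
.######
..#####
..#####
....###
.....##

Derivation:
Click 1 (2,3) count=0: revealed 29 new [(0,1) (0,2) (0,3) (0,4) (1,1) (1,2) (1,3) (1,4) (2,1) (2,2) (2,3) (2,4) (2,5) (2,6) (3,2) (3,3) (3,4) (3,5) (3,6) (4,2) (4,3) (4,4) (4,5) (4,6) (5,4) (5,5) (5,6) (6,5) (6,6)] -> total=29
Click 2 (1,4) count=2: revealed 0 new [(none)] -> total=29
Click 3 (2,4) count=1: revealed 0 new [(none)] -> total=29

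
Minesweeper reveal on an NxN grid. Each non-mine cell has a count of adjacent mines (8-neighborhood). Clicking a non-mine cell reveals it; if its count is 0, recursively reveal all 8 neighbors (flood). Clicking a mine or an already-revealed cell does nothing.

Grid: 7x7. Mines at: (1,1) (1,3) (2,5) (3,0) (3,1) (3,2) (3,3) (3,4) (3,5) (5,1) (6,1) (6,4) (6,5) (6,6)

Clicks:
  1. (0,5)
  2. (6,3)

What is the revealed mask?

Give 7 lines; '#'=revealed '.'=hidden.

Click 1 (0,5) count=0: revealed 6 new [(0,4) (0,5) (0,6) (1,4) (1,5) (1,6)] -> total=6
Click 2 (6,3) count=1: revealed 1 new [(6,3)] -> total=7

Answer: ....###
....###
.......
.......
.......
.......
...#...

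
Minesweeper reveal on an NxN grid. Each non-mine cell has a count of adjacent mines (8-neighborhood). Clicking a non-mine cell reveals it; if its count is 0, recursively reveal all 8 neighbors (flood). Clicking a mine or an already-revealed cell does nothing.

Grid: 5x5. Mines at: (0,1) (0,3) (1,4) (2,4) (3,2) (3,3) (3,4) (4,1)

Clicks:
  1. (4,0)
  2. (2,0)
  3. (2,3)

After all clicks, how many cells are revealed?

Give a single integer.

Answer: 8

Derivation:
Click 1 (4,0) count=1: revealed 1 new [(4,0)] -> total=1
Click 2 (2,0) count=0: revealed 6 new [(1,0) (1,1) (2,0) (2,1) (3,0) (3,1)] -> total=7
Click 3 (2,3) count=5: revealed 1 new [(2,3)] -> total=8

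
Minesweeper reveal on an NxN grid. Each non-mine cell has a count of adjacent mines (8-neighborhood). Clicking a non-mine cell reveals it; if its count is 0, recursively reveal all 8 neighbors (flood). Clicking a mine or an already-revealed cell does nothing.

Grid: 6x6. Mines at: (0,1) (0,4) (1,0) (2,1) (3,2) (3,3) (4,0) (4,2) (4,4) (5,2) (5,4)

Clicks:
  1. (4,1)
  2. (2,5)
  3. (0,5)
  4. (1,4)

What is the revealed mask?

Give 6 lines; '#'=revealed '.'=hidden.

Click 1 (4,1) count=4: revealed 1 new [(4,1)] -> total=1
Click 2 (2,5) count=0: revealed 6 new [(1,4) (1,5) (2,4) (2,5) (3,4) (3,5)] -> total=7
Click 3 (0,5) count=1: revealed 1 new [(0,5)] -> total=8
Click 4 (1,4) count=1: revealed 0 new [(none)] -> total=8

Answer: .....#
....##
....##
....##
.#....
......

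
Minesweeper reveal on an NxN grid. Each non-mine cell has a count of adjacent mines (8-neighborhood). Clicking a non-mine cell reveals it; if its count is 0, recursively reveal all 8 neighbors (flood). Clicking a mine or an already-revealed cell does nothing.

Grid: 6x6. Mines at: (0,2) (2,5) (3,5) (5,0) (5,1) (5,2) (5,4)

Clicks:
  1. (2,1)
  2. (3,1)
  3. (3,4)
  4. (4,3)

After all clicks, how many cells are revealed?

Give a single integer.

Click 1 (2,1) count=0: revealed 22 new [(0,0) (0,1) (1,0) (1,1) (1,2) (1,3) (1,4) (2,0) (2,1) (2,2) (2,3) (2,4) (3,0) (3,1) (3,2) (3,3) (3,4) (4,0) (4,1) (4,2) (4,3) (4,4)] -> total=22
Click 2 (3,1) count=0: revealed 0 new [(none)] -> total=22
Click 3 (3,4) count=2: revealed 0 new [(none)] -> total=22
Click 4 (4,3) count=2: revealed 0 new [(none)] -> total=22

Answer: 22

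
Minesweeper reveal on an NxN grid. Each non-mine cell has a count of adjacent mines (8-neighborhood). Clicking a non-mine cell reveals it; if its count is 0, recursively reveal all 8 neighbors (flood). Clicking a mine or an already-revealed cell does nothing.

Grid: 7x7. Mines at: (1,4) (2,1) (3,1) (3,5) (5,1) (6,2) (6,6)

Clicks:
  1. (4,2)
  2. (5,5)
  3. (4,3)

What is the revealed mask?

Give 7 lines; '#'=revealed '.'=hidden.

Click 1 (4,2) count=2: revealed 1 new [(4,2)] -> total=1
Click 2 (5,5) count=1: revealed 1 new [(5,5)] -> total=2
Click 3 (4,3) count=0: revealed 15 new [(2,2) (2,3) (2,4) (3,2) (3,3) (3,4) (4,3) (4,4) (4,5) (5,2) (5,3) (5,4) (6,3) (6,4) (6,5)] -> total=17

Answer: .......
.......
..###..
..###..
..####.
..####.
...###.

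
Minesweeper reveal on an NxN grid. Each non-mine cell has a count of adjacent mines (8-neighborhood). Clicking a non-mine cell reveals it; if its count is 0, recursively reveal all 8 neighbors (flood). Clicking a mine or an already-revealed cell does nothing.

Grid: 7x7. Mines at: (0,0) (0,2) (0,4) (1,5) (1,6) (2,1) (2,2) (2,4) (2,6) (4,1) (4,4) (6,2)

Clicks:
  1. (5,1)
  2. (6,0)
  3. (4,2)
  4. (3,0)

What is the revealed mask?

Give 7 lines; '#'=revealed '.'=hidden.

Answer: .......
.......
.......
#......
..#....
##.....
##.....

Derivation:
Click 1 (5,1) count=2: revealed 1 new [(5,1)] -> total=1
Click 2 (6,0) count=0: revealed 3 new [(5,0) (6,0) (6,1)] -> total=4
Click 3 (4,2) count=1: revealed 1 new [(4,2)] -> total=5
Click 4 (3,0) count=2: revealed 1 new [(3,0)] -> total=6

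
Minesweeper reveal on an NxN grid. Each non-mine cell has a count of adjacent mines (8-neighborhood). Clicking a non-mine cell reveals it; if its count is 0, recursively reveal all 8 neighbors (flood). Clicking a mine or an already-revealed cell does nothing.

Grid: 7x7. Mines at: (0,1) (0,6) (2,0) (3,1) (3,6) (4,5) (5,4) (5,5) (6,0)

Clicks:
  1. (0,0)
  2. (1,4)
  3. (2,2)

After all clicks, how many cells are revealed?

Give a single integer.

Answer: 20

Derivation:
Click 1 (0,0) count=1: revealed 1 new [(0,0)] -> total=1
Click 2 (1,4) count=0: revealed 19 new [(0,2) (0,3) (0,4) (0,5) (1,2) (1,3) (1,4) (1,5) (2,2) (2,3) (2,4) (2,5) (3,2) (3,3) (3,4) (3,5) (4,2) (4,3) (4,4)] -> total=20
Click 3 (2,2) count=1: revealed 0 new [(none)] -> total=20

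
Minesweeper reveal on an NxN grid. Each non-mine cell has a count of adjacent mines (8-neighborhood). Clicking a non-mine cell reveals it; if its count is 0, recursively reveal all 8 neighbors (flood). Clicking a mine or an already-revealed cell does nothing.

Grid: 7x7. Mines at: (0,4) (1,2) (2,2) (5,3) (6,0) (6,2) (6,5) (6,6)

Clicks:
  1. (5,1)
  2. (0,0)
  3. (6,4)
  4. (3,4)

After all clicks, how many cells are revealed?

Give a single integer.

Answer: 37

Derivation:
Click 1 (5,1) count=2: revealed 1 new [(5,1)] -> total=1
Click 2 (0,0) count=0: revealed 14 new [(0,0) (0,1) (1,0) (1,1) (2,0) (2,1) (3,0) (3,1) (3,2) (4,0) (4,1) (4,2) (5,0) (5,2)] -> total=15
Click 3 (6,4) count=2: revealed 1 new [(6,4)] -> total=16
Click 4 (3,4) count=0: revealed 21 new [(0,5) (0,6) (1,3) (1,4) (1,5) (1,6) (2,3) (2,4) (2,5) (2,6) (3,3) (3,4) (3,5) (3,6) (4,3) (4,4) (4,5) (4,6) (5,4) (5,5) (5,6)] -> total=37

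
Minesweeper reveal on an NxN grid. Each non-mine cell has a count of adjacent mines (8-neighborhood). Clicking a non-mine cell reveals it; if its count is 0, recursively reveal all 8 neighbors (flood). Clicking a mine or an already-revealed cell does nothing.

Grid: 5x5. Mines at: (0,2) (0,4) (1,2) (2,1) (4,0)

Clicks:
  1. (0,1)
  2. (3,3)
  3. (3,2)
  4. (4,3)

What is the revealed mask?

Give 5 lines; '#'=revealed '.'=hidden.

Answer: .#...
...##
..###
.####
.####

Derivation:
Click 1 (0,1) count=2: revealed 1 new [(0,1)] -> total=1
Click 2 (3,3) count=0: revealed 13 new [(1,3) (1,4) (2,2) (2,3) (2,4) (3,1) (3,2) (3,3) (3,4) (4,1) (4,2) (4,3) (4,4)] -> total=14
Click 3 (3,2) count=1: revealed 0 new [(none)] -> total=14
Click 4 (4,3) count=0: revealed 0 new [(none)] -> total=14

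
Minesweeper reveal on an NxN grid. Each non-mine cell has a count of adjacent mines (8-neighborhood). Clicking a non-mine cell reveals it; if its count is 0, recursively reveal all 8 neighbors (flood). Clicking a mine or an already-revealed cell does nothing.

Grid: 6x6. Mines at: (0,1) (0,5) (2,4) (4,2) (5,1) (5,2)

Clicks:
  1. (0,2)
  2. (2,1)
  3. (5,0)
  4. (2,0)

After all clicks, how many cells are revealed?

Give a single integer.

Click 1 (0,2) count=1: revealed 1 new [(0,2)] -> total=1
Click 2 (2,1) count=0: revealed 14 new [(1,0) (1,1) (1,2) (1,3) (2,0) (2,1) (2,2) (2,3) (3,0) (3,1) (3,2) (3,3) (4,0) (4,1)] -> total=15
Click 3 (5,0) count=1: revealed 1 new [(5,0)] -> total=16
Click 4 (2,0) count=0: revealed 0 new [(none)] -> total=16

Answer: 16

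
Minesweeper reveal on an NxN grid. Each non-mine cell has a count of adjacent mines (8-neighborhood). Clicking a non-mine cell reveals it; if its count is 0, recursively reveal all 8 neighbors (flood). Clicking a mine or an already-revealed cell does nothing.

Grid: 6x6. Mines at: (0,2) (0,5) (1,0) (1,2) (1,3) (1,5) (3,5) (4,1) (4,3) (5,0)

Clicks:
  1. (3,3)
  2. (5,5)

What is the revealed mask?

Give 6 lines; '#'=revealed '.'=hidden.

Click 1 (3,3) count=1: revealed 1 new [(3,3)] -> total=1
Click 2 (5,5) count=0: revealed 4 new [(4,4) (4,5) (5,4) (5,5)] -> total=5

Answer: ......
......
......
...#..
....##
....##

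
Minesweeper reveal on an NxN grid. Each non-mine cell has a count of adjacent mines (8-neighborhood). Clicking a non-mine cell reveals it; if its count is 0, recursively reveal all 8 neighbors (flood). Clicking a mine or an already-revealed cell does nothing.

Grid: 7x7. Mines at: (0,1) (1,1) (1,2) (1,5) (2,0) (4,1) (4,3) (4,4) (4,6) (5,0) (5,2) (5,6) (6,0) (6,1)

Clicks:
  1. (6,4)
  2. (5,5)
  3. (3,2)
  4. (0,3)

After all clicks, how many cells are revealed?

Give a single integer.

Click 1 (6,4) count=0: revealed 6 new [(5,3) (5,4) (5,5) (6,3) (6,4) (6,5)] -> total=6
Click 2 (5,5) count=3: revealed 0 new [(none)] -> total=6
Click 3 (3,2) count=2: revealed 1 new [(3,2)] -> total=7
Click 4 (0,3) count=1: revealed 1 new [(0,3)] -> total=8

Answer: 8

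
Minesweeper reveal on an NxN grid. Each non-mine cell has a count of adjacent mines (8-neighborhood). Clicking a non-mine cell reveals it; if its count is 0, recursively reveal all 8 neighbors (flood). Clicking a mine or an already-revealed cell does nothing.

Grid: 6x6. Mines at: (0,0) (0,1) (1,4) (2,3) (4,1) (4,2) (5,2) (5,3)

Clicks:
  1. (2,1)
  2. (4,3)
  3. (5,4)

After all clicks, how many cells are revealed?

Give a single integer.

Click 1 (2,1) count=0: revealed 9 new [(1,0) (1,1) (1,2) (2,0) (2,1) (2,2) (3,0) (3,1) (3,2)] -> total=9
Click 2 (4,3) count=3: revealed 1 new [(4,3)] -> total=10
Click 3 (5,4) count=1: revealed 1 new [(5,4)] -> total=11

Answer: 11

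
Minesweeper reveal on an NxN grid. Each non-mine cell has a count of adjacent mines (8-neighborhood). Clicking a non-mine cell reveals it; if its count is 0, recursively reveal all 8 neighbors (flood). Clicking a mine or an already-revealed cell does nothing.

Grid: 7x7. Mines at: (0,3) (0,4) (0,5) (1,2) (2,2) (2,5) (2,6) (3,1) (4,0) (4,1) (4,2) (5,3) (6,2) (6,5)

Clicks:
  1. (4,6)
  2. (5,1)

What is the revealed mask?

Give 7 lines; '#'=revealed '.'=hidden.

Click 1 (4,6) count=0: revealed 9 new [(3,4) (3,5) (3,6) (4,4) (4,5) (4,6) (5,4) (5,5) (5,6)] -> total=9
Click 2 (5,1) count=4: revealed 1 new [(5,1)] -> total=10

Answer: .......
.......
.......
....###
....###
.#..###
.......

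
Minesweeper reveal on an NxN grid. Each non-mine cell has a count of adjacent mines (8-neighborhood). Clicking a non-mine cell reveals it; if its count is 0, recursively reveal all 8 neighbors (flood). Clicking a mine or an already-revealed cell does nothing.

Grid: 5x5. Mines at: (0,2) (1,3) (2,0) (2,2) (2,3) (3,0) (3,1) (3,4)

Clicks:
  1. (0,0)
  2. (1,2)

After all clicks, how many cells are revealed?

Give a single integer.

Click 1 (0,0) count=0: revealed 4 new [(0,0) (0,1) (1,0) (1,1)] -> total=4
Click 2 (1,2) count=4: revealed 1 new [(1,2)] -> total=5

Answer: 5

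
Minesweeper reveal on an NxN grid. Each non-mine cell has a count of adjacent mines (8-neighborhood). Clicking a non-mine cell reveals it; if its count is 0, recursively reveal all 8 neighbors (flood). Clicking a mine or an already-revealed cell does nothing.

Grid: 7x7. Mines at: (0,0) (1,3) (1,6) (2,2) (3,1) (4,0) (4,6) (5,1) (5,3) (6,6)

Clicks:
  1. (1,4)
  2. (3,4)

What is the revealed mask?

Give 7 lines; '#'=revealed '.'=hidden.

Answer: .......
....#..
...###.
...###.
...###.
.......
.......

Derivation:
Click 1 (1,4) count=1: revealed 1 new [(1,4)] -> total=1
Click 2 (3,4) count=0: revealed 9 new [(2,3) (2,4) (2,5) (3,3) (3,4) (3,5) (4,3) (4,4) (4,5)] -> total=10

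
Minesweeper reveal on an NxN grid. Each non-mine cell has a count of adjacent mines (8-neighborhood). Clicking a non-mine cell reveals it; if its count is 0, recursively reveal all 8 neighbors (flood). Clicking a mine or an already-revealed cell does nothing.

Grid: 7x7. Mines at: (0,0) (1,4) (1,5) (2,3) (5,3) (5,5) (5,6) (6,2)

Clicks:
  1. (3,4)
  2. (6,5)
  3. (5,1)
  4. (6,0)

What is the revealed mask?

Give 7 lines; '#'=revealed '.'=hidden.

Click 1 (3,4) count=1: revealed 1 new [(3,4)] -> total=1
Click 2 (6,5) count=2: revealed 1 new [(6,5)] -> total=2
Click 3 (5,1) count=1: revealed 1 new [(5,1)] -> total=3
Click 4 (6,0) count=0: revealed 16 new [(1,0) (1,1) (1,2) (2,0) (2,1) (2,2) (3,0) (3,1) (3,2) (4,0) (4,1) (4,2) (5,0) (5,2) (6,0) (6,1)] -> total=19

Answer: .......
###....
###....
###.#..
###....
###....
##...#.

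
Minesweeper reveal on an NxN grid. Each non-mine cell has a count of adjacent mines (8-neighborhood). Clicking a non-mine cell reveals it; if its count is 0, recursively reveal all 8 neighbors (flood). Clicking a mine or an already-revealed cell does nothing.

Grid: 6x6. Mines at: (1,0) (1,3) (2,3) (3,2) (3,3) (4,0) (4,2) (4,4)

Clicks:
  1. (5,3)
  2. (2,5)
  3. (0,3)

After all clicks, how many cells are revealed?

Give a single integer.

Answer: 10

Derivation:
Click 1 (5,3) count=2: revealed 1 new [(5,3)] -> total=1
Click 2 (2,5) count=0: revealed 8 new [(0,4) (0,5) (1,4) (1,5) (2,4) (2,5) (3,4) (3,5)] -> total=9
Click 3 (0,3) count=1: revealed 1 new [(0,3)] -> total=10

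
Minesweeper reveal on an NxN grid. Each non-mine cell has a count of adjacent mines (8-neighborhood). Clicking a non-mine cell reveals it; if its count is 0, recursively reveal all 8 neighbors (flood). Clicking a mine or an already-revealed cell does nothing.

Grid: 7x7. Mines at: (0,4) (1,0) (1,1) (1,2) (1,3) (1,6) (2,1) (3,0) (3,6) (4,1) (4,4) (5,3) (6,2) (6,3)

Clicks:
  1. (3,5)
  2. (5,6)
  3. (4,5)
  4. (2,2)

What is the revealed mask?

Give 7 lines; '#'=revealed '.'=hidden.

Click 1 (3,5) count=2: revealed 1 new [(3,5)] -> total=1
Click 2 (5,6) count=0: revealed 8 new [(4,5) (4,6) (5,4) (5,5) (5,6) (6,4) (6,5) (6,6)] -> total=9
Click 3 (4,5) count=2: revealed 0 new [(none)] -> total=9
Click 4 (2,2) count=4: revealed 1 new [(2,2)] -> total=10

Answer: .......
.......
..#....
.....#.
.....##
....###
....###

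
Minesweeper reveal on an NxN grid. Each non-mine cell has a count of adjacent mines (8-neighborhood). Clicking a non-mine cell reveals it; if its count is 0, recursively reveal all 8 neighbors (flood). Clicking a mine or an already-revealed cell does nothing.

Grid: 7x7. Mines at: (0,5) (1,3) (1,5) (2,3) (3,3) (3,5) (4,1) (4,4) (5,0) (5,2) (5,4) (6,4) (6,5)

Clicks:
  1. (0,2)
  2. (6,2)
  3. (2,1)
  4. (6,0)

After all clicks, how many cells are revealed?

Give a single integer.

Click 1 (0,2) count=1: revealed 1 new [(0,2)] -> total=1
Click 2 (6,2) count=1: revealed 1 new [(6,2)] -> total=2
Click 3 (2,1) count=0: revealed 11 new [(0,0) (0,1) (1,0) (1,1) (1,2) (2,0) (2,1) (2,2) (3,0) (3,1) (3,2)] -> total=13
Click 4 (6,0) count=1: revealed 1 new [(6,0)] -> total=14

Answer: 14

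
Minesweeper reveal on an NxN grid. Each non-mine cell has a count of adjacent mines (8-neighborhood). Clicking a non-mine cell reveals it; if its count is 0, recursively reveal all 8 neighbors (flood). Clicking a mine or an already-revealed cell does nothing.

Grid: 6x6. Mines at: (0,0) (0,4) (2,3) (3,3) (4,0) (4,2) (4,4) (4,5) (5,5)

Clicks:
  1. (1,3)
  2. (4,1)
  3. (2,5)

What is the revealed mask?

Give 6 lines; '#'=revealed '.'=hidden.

Answer: ......
...###
....##
....##
.#....
......

Derivation:
Click 1 (1,3) count=2: revealed 1 new [(1,3)] -> total=1
Click 2 (4,1) count=2: revealed 1 new [(4,1)] -> total=2
Click 3 (2,5) count=0: revealed 6 new [(1,4) (1,5) (2,4) (2,5) (3,4) (3,5)] -> total=8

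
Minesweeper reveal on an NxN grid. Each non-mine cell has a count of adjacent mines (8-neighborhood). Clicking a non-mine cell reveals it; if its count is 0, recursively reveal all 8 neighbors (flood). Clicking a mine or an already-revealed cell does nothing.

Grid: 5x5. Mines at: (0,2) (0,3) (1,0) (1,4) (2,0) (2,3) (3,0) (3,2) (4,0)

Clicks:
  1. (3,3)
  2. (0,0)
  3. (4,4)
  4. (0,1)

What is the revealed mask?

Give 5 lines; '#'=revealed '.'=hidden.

Answer: ##...
.....
.....
...##
...##

Derivation:
Click 1 (3,3) count=2: revealed 1 new [(3,3)] -> total=1
Click 2 (0,0) count=1: revealed 1 new [(0,0)] -> total=2
Click 3 (4,4) count=0: revealed 3 new [(3,4) (4,3) (4,4)] -> total=5
Click 4 (0,1) count=2: revealed 1 new [(0,1)] -> total=6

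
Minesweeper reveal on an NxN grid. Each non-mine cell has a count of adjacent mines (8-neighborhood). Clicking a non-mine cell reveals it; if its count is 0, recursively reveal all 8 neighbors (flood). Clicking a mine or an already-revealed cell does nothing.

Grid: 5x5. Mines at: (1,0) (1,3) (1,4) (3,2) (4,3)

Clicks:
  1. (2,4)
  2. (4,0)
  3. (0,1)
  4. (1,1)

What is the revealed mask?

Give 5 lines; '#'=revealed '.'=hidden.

Answer: .#...
.#...
##..#
##...
##...

Derivation:
Click 1 (2,4) count=2: revealed 1 new [(2,4)] -> total=1
Click 2 (4,0) count=0: revealed 6 new [(2,0) (2,1) (3,0) (3,1) (4,0) (4,1)] -> total=7
Click 3 (0,1) count=1: revealed 1 new [(0,1)] -> total=8
Click 4 (1,1) count=1: revealed 1 new [(1,1)] -> total=9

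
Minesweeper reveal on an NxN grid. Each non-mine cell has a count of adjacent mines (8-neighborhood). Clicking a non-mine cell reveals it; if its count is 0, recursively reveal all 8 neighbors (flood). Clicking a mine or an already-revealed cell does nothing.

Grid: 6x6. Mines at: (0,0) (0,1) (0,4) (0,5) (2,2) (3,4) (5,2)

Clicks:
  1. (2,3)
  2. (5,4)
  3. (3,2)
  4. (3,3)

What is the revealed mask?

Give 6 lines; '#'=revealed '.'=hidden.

Click 1 (2,3) count=2: revealed 1 new [(2,3)] -> total=1
Click 2 (5,4) count=0: revealed 6 new [(4,3) (4,4) (4,5) (5,3) (5,4) (5,5)] -> total=7
Click 3 (3,2) count=1: revealed 1 new [(3,2)] -> total=8
Click 4 (3,3) count=2: revealed 1 new [(3,3)] -> total=9

Answer: ......
......
...#..
..##..
...###
...###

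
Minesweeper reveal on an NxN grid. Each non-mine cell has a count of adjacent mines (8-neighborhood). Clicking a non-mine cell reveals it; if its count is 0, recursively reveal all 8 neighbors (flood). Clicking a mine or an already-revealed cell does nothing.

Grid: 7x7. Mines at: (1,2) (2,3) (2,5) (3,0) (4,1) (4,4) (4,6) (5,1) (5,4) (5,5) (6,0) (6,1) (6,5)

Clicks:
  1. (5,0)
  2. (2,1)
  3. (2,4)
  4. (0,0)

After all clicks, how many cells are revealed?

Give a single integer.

Answer: 8

Derivation:
Click 1 (5,0) count=4: revealed 1 new [(5,0)] -> total=1
Click 2 (2,1) count=2: revealed 1 new [(2,1)] -> total=2
Click 3 (2,4) count=2: revealed 1 new [(2,4)] -> total=3
Click 4 (0,0) count=0: revealed 5 new [(0,0) (0,1) (1,0) (1,1) (2,0)] -> total=8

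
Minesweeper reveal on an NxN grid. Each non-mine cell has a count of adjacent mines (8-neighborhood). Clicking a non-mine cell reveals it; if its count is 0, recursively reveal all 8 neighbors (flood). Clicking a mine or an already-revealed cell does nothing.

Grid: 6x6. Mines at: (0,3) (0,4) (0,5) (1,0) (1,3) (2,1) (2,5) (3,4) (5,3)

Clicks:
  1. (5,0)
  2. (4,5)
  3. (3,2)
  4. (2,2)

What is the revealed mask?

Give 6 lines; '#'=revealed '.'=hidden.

Click 1 (5,0) count=0: revealed 9 new [(3,0) (3,1) (3,2) (4,0) (4,1) (4,2) (5,0) (5,1) (5,2)] -> total=9
Click 2 (4,5) count=1: revealed 1 new [(4,5)] -> total=10
Click 3 (3,2) count=1: revealed 0 new [(none)] -> total=10
Click 4 (2,2) count=2: revealed 1 new [(2,2)] -> total=11

Answer: ......
......
..#...
###...
###..#
###...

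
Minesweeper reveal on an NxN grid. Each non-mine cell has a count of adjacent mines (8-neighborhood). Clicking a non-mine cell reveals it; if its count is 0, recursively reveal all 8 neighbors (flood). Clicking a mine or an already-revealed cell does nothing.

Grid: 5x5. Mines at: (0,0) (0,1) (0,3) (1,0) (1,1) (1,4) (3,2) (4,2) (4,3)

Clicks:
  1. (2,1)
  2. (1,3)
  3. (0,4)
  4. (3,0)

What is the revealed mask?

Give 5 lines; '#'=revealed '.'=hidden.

Answer: ....#
...#.
##...
##...
##...

Derivation:
Click 1 (2,1) count=3: revealed 1 new [(2,1)] -> total=1
Click 2 (1,3) count=2: revealed 1 new [(1,3)] -> total=2
Click 3 (0,4) count=2: revealed 1 new [(0,4)] -> total=3
Click 4 (3,0) count=0: revealed 5 new [(2,0) (3,0) (3,1) (4,0) (4,1)] -> total=8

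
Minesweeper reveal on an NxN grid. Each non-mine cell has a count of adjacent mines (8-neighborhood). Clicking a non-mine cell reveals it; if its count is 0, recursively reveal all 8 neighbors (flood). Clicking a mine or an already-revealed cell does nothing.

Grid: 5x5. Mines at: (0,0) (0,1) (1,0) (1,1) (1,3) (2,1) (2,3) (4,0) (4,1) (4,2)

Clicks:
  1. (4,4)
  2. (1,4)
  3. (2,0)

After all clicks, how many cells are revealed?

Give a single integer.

Click 1 (4,4) count=0: revealed 4 new [(3,3) (3,4) (4,3) (4,4)] -> total=4
Click 2 (1,4) count=2: revealed 1 new [(1,4)] -> total=5
Click 3 (2,0) count=3: revealed 1 new [(2,0)] -> total=6

Answer: 6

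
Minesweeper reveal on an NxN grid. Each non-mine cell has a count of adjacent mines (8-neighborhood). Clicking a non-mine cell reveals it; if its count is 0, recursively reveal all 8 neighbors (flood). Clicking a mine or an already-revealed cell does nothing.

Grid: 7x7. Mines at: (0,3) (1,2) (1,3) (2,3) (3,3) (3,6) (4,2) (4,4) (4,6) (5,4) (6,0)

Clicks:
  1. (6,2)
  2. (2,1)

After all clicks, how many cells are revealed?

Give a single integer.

Answer: 7

Derivation:
Click 1 (6,2) count=0: revealed 6 new [(5,1) (5,2) (5,3) (6,1) (6,2) (6,3)] -> total=6
Click 2 (2,1) count=1: revealed 1 new [(2,1)] -> total=7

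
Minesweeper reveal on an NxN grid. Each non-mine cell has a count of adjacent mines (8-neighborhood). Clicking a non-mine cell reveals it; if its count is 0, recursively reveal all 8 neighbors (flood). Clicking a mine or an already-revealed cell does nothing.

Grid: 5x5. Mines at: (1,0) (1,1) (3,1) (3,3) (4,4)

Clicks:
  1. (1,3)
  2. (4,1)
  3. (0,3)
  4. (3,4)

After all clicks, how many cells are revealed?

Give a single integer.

Answer: 11

Derivation:
Click 1 (1,3) count=0: revealed 9 new [(0,2) (0,3) (0,4) (1,2) (1,3) (1,4) (2,2) (2,3) (2,4)] -> total=9
Click 2 (4,1) count=1: revealed 1 new [(4,1)] -> total=10
Click 3 (0,3) count=0: revealed 0 new [(none)] -> total=10
Click 4 (3,4) count=2: revealed 1 new [(3,4)] -> total=11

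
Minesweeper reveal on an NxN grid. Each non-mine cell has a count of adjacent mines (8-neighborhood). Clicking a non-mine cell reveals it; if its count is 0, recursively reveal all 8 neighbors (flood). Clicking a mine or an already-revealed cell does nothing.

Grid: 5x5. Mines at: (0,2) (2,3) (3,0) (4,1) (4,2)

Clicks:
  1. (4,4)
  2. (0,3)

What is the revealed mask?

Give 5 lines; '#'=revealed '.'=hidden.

Click 1 (4,4) count=0: revealed 4 new [(3,3) (3,4) (4,3) (4,4)] -> total=4
Click 2 (0,3) count=1: revealed 1 new [(0,3)] -> total=5

Answer: ...#.
.....
.....
...##
...##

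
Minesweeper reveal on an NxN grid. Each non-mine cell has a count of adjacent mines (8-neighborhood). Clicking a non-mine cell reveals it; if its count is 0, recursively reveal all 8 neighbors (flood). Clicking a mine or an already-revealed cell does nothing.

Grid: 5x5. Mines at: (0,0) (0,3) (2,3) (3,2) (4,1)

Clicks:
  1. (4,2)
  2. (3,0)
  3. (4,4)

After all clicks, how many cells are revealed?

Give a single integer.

Answer: 6

Derivation:
Click 1 (4,2) count=2: revealed 1 new [(4,2)] -> total=1
Click 2 (3,0) count=1: revealed 1 new [(3,0)] -> total=2
Click 3 (4,4) count=0: revealed 4 new [(3,3) (3,4) (4,3) (4,4)] -> total=6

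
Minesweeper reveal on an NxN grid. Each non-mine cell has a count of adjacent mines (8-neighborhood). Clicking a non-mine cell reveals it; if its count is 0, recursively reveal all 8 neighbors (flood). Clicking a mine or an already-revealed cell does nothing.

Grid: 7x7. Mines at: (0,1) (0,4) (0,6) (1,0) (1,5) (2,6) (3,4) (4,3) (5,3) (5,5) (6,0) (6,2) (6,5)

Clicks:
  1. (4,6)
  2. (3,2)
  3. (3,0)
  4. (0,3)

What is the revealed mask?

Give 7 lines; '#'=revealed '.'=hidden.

Answer: ...#...
.###...
####...
####...
###...#
###....
.......

Derivation:
Click 1 (4,6) count=1: revealed 1 new [(4,6)] -> total=1
Click 2 (3,2) count=1: revealed 1 new [(3,2)] -> total=2
Click 3 (3,0) count=0: revealed 16 new [(1,1) (1,2) (1,3) (2,0) (2,1) (2,2) (2,3) (3,0) (3,1) (3,3) (4,0) (4,1) (4,2) (5,0) (5,1) (5,2)] -> total=18
Click 4 (0,3) count=1: revealed 1 new [(0,3)] -> total=19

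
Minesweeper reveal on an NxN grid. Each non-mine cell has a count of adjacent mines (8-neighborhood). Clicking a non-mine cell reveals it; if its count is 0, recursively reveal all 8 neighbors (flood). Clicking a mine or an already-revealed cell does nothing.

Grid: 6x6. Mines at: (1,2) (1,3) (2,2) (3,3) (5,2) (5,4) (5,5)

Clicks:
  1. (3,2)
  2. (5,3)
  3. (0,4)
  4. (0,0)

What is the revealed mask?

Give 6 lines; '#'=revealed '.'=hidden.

Click 1 (3,2) count=2: revealed 1 new [(3,2)] -> total=1
Click 2 (5,3) count=2: revealed 1 new [(5,3)] -> total=2
Click 3 (0,4) count=1: revealed 1 new [(0,4)] -> total=3
Click 4 (0,0) count=0: revealed 12 new [(0,0) (0,1) (1,0) (1,1) (2,0) (2,1) (3,0) (3,1) (4,0) (4,1) (5,0) (5,1)] -> total=15

Answer: ##..#.
##....
##....
###...
##....
##.#..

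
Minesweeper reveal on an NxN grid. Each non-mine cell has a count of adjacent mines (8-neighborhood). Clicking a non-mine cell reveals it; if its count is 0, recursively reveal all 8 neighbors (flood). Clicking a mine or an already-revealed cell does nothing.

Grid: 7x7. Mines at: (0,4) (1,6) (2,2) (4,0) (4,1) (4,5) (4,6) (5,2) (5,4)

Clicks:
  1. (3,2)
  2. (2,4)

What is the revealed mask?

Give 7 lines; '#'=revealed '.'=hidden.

Click 1 (3,2) count=2: revealed 1 new [(3,2)] -> total=1
Click 2 (2,4) count=0: revealed 9 new [(1,3) (1,4) (1,5) (2,3) (2,4) (2,5) (3,3) (3,4) (3,5)] -> total=10

Answer: .......
...###.
...###.
..####.
.......
.......
.......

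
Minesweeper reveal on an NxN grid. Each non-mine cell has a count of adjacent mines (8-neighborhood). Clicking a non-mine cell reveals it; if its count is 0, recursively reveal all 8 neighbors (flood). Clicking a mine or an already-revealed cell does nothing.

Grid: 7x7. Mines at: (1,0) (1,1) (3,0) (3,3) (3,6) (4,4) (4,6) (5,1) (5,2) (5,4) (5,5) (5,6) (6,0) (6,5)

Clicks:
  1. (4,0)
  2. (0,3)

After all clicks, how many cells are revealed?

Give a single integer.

Click 1 (4,0) count=2: revealed 1 new [(4,0)] -> total=1
Click 2 (0,3) count=0: revealed 15 new [(0,2) (0,3) (0,4) (0,5) (0,6) (1,2) (1,3) (1,4) (1,5) (1,6) (2,2) (2,3) (2,4) (2,5) (2,6)] -> total=16

Answer: 16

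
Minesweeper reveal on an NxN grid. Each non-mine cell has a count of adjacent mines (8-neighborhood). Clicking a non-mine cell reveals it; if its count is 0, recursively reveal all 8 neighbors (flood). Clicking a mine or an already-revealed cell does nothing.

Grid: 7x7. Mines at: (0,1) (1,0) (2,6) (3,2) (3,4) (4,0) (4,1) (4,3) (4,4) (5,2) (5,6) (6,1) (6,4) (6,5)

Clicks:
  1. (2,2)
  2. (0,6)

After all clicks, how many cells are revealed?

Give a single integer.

Answer: 14

Derivation:
Click 1 (2,2) count=1: revealed 1 new [(2,2)] -> total=1
Click 2 (0,6) count=0: revealed 13 new [(0,2) (0,3) (0,4) (0,5) (0,6) (1,2) (1,3) (1,4) (1,5) (1,6) (2,3) (2,4) (2,5)] -> total=14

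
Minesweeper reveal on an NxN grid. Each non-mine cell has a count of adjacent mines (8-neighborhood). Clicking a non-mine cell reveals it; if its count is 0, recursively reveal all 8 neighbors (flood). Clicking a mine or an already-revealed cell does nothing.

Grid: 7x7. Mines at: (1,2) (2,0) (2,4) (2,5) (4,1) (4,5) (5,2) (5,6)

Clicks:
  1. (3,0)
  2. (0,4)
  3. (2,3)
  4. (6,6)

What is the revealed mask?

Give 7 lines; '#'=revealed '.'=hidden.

Answer: ...####
...####
...#...
#......
.......
.......
......#

Derivation:
Click 1 (3,0) count=2: revealed 1 new [(3,0)] -> total=1
Click 2 (0,4) count=0: revealed 8 new [(0,3) (0,4) (0,5) (0,6) (1,3) (1,4) (1,5) (1,6)] -> total=9
Click 3 (2,3) count=2: revealed 1 new [(2,3)] -> total=10
Click 4 (6,6) count=1: revealed 1 new [(6,6)] -> total=11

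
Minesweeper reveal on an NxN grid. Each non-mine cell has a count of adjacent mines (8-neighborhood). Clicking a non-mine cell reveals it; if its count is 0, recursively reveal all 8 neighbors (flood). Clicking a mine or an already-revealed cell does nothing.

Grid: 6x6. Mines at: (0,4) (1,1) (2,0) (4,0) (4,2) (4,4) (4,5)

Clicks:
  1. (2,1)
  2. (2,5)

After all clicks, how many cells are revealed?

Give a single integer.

Answer: 13

Derivation:
Click 1 (2,1) count=2: revealed 1 new [(2,1)] -> total=1
Click 2 (2,5) count=0: revealed 12 new [(1,2) (1,3) (1,4) (1,5) (2,2) (2,3) (2,4) (2,5) (3,2) (3,3) (3,4) (3,5)] -> total=13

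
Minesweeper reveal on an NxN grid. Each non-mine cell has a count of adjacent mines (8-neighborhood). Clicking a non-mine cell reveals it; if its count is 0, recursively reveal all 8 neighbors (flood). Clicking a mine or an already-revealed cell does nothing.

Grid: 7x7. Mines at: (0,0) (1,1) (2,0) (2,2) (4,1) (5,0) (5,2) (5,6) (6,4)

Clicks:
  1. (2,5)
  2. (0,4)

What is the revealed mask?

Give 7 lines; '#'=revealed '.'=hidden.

Answer: ..#####
..#####
...####
...####
...####
...###.
.......

Derivation:
Click 1 (2,5) count=0: revealed 25 new [(0,2) (0,3) (0,4) (0,5) (0,6) (1,2) (1,3) (1,4) (1,5) (1,6) (2,3) (2,4) (2,5) (2,6) (3,3) (3,4) (3,5) (3,6) (4,3) (4,4) (4,5) (4,6) (5,3) (5,4) (5,5)] -> total=25
Click 2 (0,4) count=0: revealed 0 new [(none)] -> total=25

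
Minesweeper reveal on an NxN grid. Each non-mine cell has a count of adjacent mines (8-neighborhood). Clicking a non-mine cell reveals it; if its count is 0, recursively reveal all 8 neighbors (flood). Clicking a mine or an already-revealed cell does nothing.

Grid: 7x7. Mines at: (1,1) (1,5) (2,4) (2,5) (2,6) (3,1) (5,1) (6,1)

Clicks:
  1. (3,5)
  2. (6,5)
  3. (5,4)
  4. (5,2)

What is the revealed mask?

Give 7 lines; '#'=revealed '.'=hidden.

Answer: .......
.......
.......
..#####
..#####
..#####
..#####

Derivation:
Click 1 (3,5) count=3: revealed 1 new [(3,5)] -> total=1
Click 2 (6,5) count=0: revealed 19 new [(3,2) (3,3) (3,4) (3,6) (4,2) (4,3) (4,4) (4,5) (4,6) (5,2) (5,3) (5,4) (5,5) (5,6) (6,2) (6,3) (6,4) (6,5) (6,6)] -> total=20
Click 3 (5,4) count=0: revealed 0 new [(none)] -> total=20
Click 4 (5,2) count=2: revealed 0 new [(none)] -> total=20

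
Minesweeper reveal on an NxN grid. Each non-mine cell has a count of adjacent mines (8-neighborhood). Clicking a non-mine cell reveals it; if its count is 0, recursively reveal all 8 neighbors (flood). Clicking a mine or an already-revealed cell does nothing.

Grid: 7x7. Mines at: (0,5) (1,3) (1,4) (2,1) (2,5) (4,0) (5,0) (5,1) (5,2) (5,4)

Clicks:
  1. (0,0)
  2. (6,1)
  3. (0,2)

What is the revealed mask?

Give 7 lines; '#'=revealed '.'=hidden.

Answer: ###....
###....
.......
.......
.......
.......
.#.....

Derivation:
Click 1 (0,0) count=0: revealed 6 new [(0,0) (0,1) (0,2) (1,0) (1,1) (1,2)] -> total=6
Click 2 (6,1) count=3: revealed 1 new [(6,1)] -> total=7
Click 3 (0,2) count=1: revealed 0 new [(none)] -> total=7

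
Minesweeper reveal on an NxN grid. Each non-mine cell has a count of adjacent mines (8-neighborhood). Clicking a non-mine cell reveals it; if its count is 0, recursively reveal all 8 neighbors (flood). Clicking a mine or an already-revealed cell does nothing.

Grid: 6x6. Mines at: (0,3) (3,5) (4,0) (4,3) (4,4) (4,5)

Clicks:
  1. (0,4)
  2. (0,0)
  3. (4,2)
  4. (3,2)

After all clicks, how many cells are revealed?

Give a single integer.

Answer: 20

Derivation:
Click 1 (0,4) count=1: revealed 1 new [(0,4)] -> total=1
Click 2 (0,0) count=0: revealed 18 new [(0,0) (0,1) (0,2) (1,0) (1,1) (1,2) (1,3) (1,4) (2,0) (2,1) (2,2) (2,3) (2,4) (3,0) (3,1) (3,2) (3,3) (3,4)] -> total=19
Click 3 (4,2) count=1: revealed 1 new [(4,2)] -> total=20
Click 4 (3,2) count=1: revealed 0 new [(none)] -> total=20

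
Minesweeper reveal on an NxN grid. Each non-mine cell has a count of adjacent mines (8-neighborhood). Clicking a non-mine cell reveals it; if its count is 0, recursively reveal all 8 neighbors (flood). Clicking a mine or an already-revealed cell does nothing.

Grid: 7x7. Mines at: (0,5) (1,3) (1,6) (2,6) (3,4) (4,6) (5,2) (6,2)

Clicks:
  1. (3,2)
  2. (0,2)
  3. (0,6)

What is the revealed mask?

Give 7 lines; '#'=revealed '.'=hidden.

Click 1 (3,2) count=0: revealed 22 new [(0,0) (0,1) (0,2) (1,0) (1,1) (1,2) (2,0) (2,1) (2,2) (2,3) (3,0) (3,1) (3,2) (3,3) (4,0) (4,1) (4,2) (4,3) (5,0) (5,1) (6,0) (6,1)] -> total=22
Click 2 (0,2) count=1: revealed 0 new [(none)] -> total=22
Click 3 (0,6) count=2: revealed 1 new [(0,6)] -> total=23

Answer: ###...#
###....
####...
####...
####...
##.....
##.....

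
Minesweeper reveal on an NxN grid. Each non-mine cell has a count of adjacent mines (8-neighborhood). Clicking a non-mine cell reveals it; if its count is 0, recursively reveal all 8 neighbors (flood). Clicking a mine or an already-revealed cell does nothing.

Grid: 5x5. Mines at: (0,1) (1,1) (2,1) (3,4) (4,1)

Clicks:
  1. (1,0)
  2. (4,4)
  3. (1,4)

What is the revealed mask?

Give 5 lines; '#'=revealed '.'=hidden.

Click 1 (1,0) count=3: revealed 1 new [(1,0)] -> total=1
Click 2 (4,4) count=1: revealed 1 new [(4,4)] -> total=2
Click 3 (1,4) count=0: revealed 9 new [(0,2) (0,3) (0,4) (1,2) (1,3) (1,4) (2,2) (2,3) (2,4)] -> total=11

Answer: ..###
#.###
..###
.....
....#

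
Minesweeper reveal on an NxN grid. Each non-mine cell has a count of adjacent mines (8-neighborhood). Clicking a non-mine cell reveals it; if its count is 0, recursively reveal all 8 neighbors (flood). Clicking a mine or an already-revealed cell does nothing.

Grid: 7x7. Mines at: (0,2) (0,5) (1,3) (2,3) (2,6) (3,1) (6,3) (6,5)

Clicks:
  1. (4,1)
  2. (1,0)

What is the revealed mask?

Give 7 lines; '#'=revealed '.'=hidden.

Answer: ##.....
##.....
##.....
.......
.#.....
.......
.......

Derivation:
Click 1 (4,1) count=1: revealed 1 new [(4,1)] -> total=1
Click 2 (1,0) count=0: revealed 6 new [(0,0) (0,1) (1,0) (1,1) (2,0) (2,1)] -> total=7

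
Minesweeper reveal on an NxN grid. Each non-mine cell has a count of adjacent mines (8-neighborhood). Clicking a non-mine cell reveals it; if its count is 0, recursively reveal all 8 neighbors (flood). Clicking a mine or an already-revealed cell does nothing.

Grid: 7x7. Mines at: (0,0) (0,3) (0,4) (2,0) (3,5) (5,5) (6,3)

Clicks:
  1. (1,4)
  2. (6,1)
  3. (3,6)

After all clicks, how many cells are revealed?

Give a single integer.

Answer: 27

Derivation:
Click 1 (1,4) count=2: revealed 1 new [(1,4)] -> total=1
Click 2 (6,1) count=0: revealed 25 new [(1,1) (1,2) (1,3) (2,1) (2,2) (2,3) (2,4) (3,0) (3,1) (3,2) (3,3) (3,4) (4,0) (4,1) (4,2) (4,3) (4,4) (5,0) (5,1) (5,2) (5,3) (5,4) (6,0) (6,1) (6,2)] -> total=26
Click 3 (3,6) count=1: revealed 1 new [(3,6)] -> total=27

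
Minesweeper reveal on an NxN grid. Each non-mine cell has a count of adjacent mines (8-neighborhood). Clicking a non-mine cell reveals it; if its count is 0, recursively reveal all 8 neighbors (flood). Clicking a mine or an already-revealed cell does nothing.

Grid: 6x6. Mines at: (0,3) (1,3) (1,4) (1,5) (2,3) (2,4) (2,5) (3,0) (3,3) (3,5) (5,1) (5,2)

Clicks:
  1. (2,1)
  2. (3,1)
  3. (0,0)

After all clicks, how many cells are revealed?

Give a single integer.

Click 1 (2,1) count=1: revealed 1 new [(2,1)] -> total=1
Click 2 (3,1) count=1: revealed 1 new [(3,1)] -> total=2
Click 3 (0,0) count=0: revealed 8 new [(0,0) (0,1) (0,2) (1,0) (1,1) (1,2) (2,0) (2,2)] -> total=10

Answer: 10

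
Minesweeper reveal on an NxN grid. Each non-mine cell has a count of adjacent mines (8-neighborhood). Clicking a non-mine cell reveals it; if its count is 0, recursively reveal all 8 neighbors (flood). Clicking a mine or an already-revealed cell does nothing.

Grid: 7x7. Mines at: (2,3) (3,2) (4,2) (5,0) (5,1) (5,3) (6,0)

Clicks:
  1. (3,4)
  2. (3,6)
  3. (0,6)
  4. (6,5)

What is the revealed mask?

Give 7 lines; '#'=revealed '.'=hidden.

Click 1 (3,4) count=1: revealed 1 new [(3,4)] -> total=1
Click 2 (3,6) count=0: revealed 35 new [(0,0) (0,1) (0,2) (0,3) (0,4) (0,5) (0,6) (1,0) (1,1) (1,2) (1,3) (1,4) (1,5) (1,6) (2,0) (2,1) (2,2) (2,4) (2,5) (2,6) (3,0) (3,1) (3,5) (3,6) (4,0) (4,1) (4,4) (4,5) (4,6) (5,4) (5,5) (5,6) (6,4) (6,5) (6,6)] -> total=36
Click 3 (0,6) count=0: revealed 0 new [(none)] -> total=36
Click 4 (6,5) count=0: revealed 0 new [(none)] -> total=36

Answer: #######
#######
###.###
##..###
##..###
....###
....###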